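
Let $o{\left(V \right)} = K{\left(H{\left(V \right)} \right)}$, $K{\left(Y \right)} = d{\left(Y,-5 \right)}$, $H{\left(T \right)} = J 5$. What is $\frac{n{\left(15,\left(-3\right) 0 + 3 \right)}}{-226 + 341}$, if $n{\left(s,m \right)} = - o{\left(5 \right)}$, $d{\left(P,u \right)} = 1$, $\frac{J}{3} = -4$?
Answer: $- \frac{1}{115} \approx -0.0086956$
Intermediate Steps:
$J = -12$ ($J = 3 \left(-4\right) = -12$)
$H{\left(T \right)} = -60$ ($H{\left(T \right)} = \left(-12\right) 5 = -60$)
$K{\left(Y \right)} = 1$
$o{\left(V \right)} = 1$
$n{\left(s,m \right)} = -1$ ($n{\left(s,m \right)} = \left(-1\right) 1 = -1$)
$\frac{n{\left(15,\left(-3\right) 0 + 3 \right)}}{-226 + 341} = \frac{1}{-226 + 341} \left(-1\right) = \frac{1}{115} \left(-1\right) = - \frac{1}{115}$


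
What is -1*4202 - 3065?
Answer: -7267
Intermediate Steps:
-1*4202 - 3065 = -4202 - 3065 = -7267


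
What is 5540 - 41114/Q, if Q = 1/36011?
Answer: -1480550714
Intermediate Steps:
Q = 1/36011 ≈ 2.7769e-5
5540 - 41114/Q = 5540 - 41114/1/36011 = 5540 - 41114*36011 = 5540 - 1*1480556254 = 5540 - 1480556254 = -1480550714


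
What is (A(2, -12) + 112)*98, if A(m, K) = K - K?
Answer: 10976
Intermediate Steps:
A(m, K) = 0
(A(2, -12) + 112)*98 = (0 + 112)*98 = 112*98 = 10976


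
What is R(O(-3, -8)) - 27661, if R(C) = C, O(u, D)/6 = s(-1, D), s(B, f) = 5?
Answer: -27631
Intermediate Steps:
O(u, D) = 30 (O(u, D) = 6*5 = 30)
R(O(-3, -8)) - 27661 = 30 - 27661 = -27631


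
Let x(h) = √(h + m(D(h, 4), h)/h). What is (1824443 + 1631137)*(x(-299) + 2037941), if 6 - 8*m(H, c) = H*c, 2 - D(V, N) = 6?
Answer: 7042268160780 + 1727790*I*√106745691/299 ≈ 7.0423e+12 + 5.9703e+7*I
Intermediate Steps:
D(V, N) = -4 (D(V, N) = 2 - 1*6 = 2 - 6 = -4)
m(H, c) = ¾ - H*c/8
x(h) = √(h + (¾ + h/2)/h) (x(h) = √(h + (¾ - ⅛*(-4)*h)/h) = √(h + (¾ + h/2)/h))
(1824443 + 1631137)*(x(-299) + 2037941) = (1824443 + 1631137)*(√(2 + 3/(-299) + 4*(-299))/2 + 2037941) = 3455580*(√(2 + 3*(-1/299) - 1196)/2 + 2037941) = 3455580*(√(2 - 3/299 - 1196)/2 + 2037941) = 3455580*(√(-357009/299)/2 + 2037941) = 3455580*((I*√106745691/299)/2 + 2037941) = 3455580*(I*√106745691/598 + 2037941) = 3455580*(2037941 + I*√106745691/598) = 7042268160780 + 1727790*I*√106745691/299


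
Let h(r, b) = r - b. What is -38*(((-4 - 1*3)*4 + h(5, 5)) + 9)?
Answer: 722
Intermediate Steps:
-38*(((-4 - 1*3)*4 + h(5, 5)) + 9) = -38*(((-4 - 1*3)*4 + (5 - 1*5)) + 9) = -38*(((-4 - 3)*4 + (5 - 5)) + 9) = -38*((-7*4 + 0) + 9) = -38*((-28 + 0) + 9) = -38*(-28 + 9) = -38*(-19) = 722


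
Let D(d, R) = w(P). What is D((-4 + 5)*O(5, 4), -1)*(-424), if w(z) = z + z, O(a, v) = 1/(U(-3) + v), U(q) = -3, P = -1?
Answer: 848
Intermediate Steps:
O(a, v) = 1/(-3 + v)
w(z) = 2*z
D(d, R) = -2 (D(d, R) = 2*(-1) = -2)
D((-4 + 5)*O(5, 4), -1)*(-424) = -2*(-424) = 848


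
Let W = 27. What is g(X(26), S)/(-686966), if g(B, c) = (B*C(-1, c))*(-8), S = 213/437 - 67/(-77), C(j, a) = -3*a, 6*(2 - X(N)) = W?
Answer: 1370400/11557859467 ≈ 0.00011857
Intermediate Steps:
X(N) = -5/2 (X(N) = 2 - ⅙*27 = 2 - 9/2 = -5/2)
S = 45680/33649 (S = 213*(1/437) - 67*(-1/77) = 213/437 + 67/77 = 45680/33649 ≈ 1.3575)
g(B, c) = 24*B*c (g(B, c) = (B*(-3*c))*(-8) = -3*B*c*(-8) = 24*B*c)
g(X(26), S)/(-686966) = (24*(-5/2)*(45680/33649))/(-686966) = -2740800/33649*(-1/686966) = 1370400/11557859467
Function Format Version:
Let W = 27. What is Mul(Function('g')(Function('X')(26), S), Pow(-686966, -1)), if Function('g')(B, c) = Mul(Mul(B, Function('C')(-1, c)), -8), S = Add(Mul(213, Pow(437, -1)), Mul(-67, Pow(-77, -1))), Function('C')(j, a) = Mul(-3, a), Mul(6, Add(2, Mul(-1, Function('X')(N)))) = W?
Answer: Rational(1370400, 11557859467) ≈ 0.00011857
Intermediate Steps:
Function('X')(N) = Rational(-5, 2) (Function('X')(N) = Add(2, Mul(Rational(-1, 6), 27)) = Add(2, Rational(-9, 2)) = Rational(-5, 2))
S = Rational(45680, 33649) (S = Add(Mul(213, Rational(1, 437)), Mul(-67, Rational(-1, 77))) = Add(Rational(213, 437), Rational(67, 77)) = Rational(45680, 33649) ≈ 1.3575)
Function('g')(B, c) = Mul(24, B, c) (Function('g')(B, c) = Mul(Mul(B, Mul(-3, c)), -8) = Mul(Mul(-3, B, c), -8) = Mul(24, B, c))
Mul(Function('g')(Function('X')(26), S), Pow(-686966, -1)) = Mul(Mul(24, Rational(-5, 2), Rational(45680, 33649)), Pow(-686966, -1)) = Mul(Rational(-2740800, 33649), Rational(-1, 686966)) = Rational(1370400, 11557859467)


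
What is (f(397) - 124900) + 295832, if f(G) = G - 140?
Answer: 171189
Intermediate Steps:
f(G) = -140 + G
(f(397) - 124900) + 295832 = ((-140 + 397) - 124900) + 295832 = (257 - 124900) + 295832 = -124643 + 295832 = 171189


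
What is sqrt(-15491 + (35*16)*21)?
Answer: I*sqrt(3731) ≈ 61.082*I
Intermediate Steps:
sqrt(-15491 + (35*16)*21) = sqrt(-15491 + 560*21) = sqrt(-15491 + 11760) = sqrt(-3731) = I*sqrt(3731)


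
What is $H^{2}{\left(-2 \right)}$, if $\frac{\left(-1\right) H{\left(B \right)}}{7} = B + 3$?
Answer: $49$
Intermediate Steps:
$H{\left(B \right)} = -21 - 7 B$ ($H{\left(B \right)} = - 7 \left(B + 3\right) = - 7 \left(3 + B\right) = -21 - 7 B$)
$H^{2}{\left(-2 \right)} = \left(-21 - -14\right)^{2} = \left(-21 + 14\right)^{2} = \left(-7\right)^{2} = 49$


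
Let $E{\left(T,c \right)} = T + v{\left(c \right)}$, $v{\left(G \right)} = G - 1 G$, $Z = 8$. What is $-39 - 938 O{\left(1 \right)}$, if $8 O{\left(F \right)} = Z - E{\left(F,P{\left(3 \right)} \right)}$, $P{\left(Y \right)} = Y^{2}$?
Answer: $- \frac{3439}{4} \approx -859.75$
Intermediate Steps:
$v{\left(G \right)} = 0$ ($v{\left(G \right)} = G - G = 0$)
$E{\left(T,c \right)} = T$ ($E{\left(T,c \right)} = T + 0 = T$)
$O{\left(F \right)} = 1 - \frac{F}{8}$ ($O{\left(F \right)} = \frac{8 - F}{8} = 1 - \frac{F}{8}$)
$-39 - 938 O{\left(1 \right)} = -39 - 938 \left(1 - \frac{1}{8}\right) = -39 - \frac{3283}{4} = - \frac{3439}{4}$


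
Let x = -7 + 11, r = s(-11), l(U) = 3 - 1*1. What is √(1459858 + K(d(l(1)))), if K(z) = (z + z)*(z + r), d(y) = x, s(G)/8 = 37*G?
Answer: √1433842 ≈ 1197.4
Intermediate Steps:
l(U) = 2 (l(U) = 3 - 1 = 2)
s(G) = 296*G (s(G) = 8*(37*G) = 296*G)
r = -3256 (r = 296*(-11) = -3256)
x = 4
d(y) = 4
K(z) = 2*z*(-3256 + z) (K(z) = (z + z)*(z - 3256) = (2*z)*(-3256 + z) = 2*z*(-3256 + z))
√(1459858 + K(d(l(1)))) = √(1459858 + 2*4*(-3256 + 4)) = √(1459858 + 2*4*(-3252)) = √(1459858 - 26016) = √1433842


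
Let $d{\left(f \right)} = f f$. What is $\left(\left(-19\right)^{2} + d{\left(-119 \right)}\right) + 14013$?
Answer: $28535$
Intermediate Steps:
$d{\left(f \right)} = f^{2}$
$\left(\left(-19\right)^{2} + d{\left(-119 \right)}\right) + 14013 = \left(\left(-19\right)^{2} + \left(-119\right)^{2}\right) + 14013 = \left(361 + 14161\right) + 14013 = 14522 + 14013 = 28535$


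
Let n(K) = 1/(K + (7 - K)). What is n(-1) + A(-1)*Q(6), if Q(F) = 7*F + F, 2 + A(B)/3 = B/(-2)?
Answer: -1511/7 ≈ -215.86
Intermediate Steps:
n(K) = 1/7
A(B) = -6 - 3*B/2 (A(B) = -6 + 3*(B/(-2)) = -6 + 3*(B*(-1/2)) = -6 + 3*(-B/2) = -6 - 3*B/2)
Q(F) = 8*F
n(-1) + A(-1)*Q(6) = 1/7 + (-6 - 3/2*(-1))*(8*6) = 1/7 + (-6 + 3/2)*48 = 1/7 - 9/2*48 = 1/7 - 216 = -1511/7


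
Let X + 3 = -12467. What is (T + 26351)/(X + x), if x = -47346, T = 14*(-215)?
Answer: -23341/59816 ≈ -0.39021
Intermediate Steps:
X = -12470 (X = -3 - 12467 = -12470)
T = -3010
(T + 26351)/(X + x) = (-3010 + 26351)/(-12470 - 47346) = 23341/(-59816) = 23341*(-1/59816) = -23341/59816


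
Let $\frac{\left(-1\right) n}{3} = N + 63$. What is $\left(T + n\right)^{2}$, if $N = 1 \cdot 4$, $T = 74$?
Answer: $16129$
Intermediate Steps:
$N = 4$
$n = -201$ ($n = - 3 \left(4 + 63\right) = \left(-3\right) 67 = -201$)
$\left(T + n\right)^{2} = \left(74 - 201\right)^{2} = \left(-127\right)^{2} = 16129$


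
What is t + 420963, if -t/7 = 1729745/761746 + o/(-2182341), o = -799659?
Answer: 33322561638269005/79161406066 ≈ 4.2094e+5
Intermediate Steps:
t = -1461343492553/79161406066 (t = -7*(1729745/761746 - 799659/(-2182341)) = -7*(1729745*(1/761746) - 799659*(-1/2182341)) = -7*(1729745/761746 + 38079/103921) = -7*208763356079/79161406066 = -1461343492553/79161406066 ≈ -18.460)
t + 420963 = -1461343492553/79161406066 + 420963 = 33322561638269005/79161406066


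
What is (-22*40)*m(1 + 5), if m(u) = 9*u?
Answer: -47520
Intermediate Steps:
(-22*40)*m(1 + 5) = (-22*40)*(9*(1 + 5)) = -7920*6 = -880*54 = -47520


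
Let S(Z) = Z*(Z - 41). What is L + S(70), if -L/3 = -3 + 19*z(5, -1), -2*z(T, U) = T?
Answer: 4363/2 ≈ 2181.5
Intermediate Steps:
z(T, U) = -T/2
S(Z) = Z*(-41 + Z)
L = 303/2 (L = -3*(-3 + 19*(-½*5)) = -3*(-3 + 19*(-5/2)) = -3*(-3 - 95/2) = -3*(-101/2) = 303/2 ≈ 151.50)
L + S(70) = 303/2 + 70*(-41 + 70) = 303/2 + 70*29 = 303/2 + 2030 = 4363/2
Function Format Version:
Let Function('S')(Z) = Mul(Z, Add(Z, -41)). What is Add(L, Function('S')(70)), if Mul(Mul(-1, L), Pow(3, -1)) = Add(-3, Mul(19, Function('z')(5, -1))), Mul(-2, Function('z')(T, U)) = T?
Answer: Rational(4363, 2) ≈ 2181.5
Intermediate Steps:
Function('z')(T, U) = Mul(Rational(-1, 2), T)
Function('S')(Z) = Mul(Z, Add(-41, Z))
L = Rational(303, 2) (L = Mul(-3, Add(-3, Mul(19, Mul(Rational(-1, 2), 5)))) = Mul(-3, Add(-3, Mul(19, Rational(-5, 2)))) = Mul(-3, Add(-3, Rational(-95, 2))) = Mul(-3, Rational(-101, 2)) = Rational(303, 2) ≈ 151.50)
Add(L, Function('S')(70)) = Add(Rational(303, 2), Mul(70, Add(-41, 70))) = Add(Rational(303, 2), Mul(70, 29)) = Add(Rational(303, 2), 2030) = Rational(4363, 2)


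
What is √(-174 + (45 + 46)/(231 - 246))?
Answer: I*√40515/15 ≈ 13.419*I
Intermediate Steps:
√(-174 + (45 + 46)/(231 - 246)) = √(-174 + 91/(-15)) = √(-174 + 91*(-1/15)) = √(-174 - 91/15) = √(-2701/15) = I*√40515/15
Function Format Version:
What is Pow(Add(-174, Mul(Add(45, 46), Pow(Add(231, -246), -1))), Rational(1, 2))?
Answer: Mul(Rational(1, 15), I, Pow(40515, Rational(1, 2))) ≈ Mul(13.419, I)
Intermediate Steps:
Pow(Add(-174, Mul(Add(45, 46), Pow(Add(231, -246), -1))), Rational(1, 2)) = Pow(Add(-174, Mul(91, Pow(-15, -1))), Rational(1, 2)) = Pow(Add(-174, Mul(91, Rational(-1, 15))), Rational(1, 2)) = Pow(Add(-174, Rational(-91, 15)), Rational(1, 2)) = Pow(Rational(-2701, 15), Rational(1, 2)) = Mul(Rational(1, 15), I, Pow(40515, Rational(1, 2)))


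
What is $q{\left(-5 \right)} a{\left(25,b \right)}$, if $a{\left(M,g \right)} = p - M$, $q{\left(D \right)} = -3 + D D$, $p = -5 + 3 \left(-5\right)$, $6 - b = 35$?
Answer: $-990$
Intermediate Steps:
$b = -29$ ($b = 6 - 35 = -29$)
$p = -20$ ($p = -5 - 15 = -20$)
$q{\left(D \right)} = -3 + D^{2}$
$a{\left(M,g \right)} = -20 - M$
$q{\left(-5 \right)} a{\left(25,b \right)} = \left(-3 + \left(-5\right)^{2}\right) \left(-20 - 25\right) = \left(-3 + 25\right) \left(-20 - 25\right) = 22 \left(-45\right) = -990$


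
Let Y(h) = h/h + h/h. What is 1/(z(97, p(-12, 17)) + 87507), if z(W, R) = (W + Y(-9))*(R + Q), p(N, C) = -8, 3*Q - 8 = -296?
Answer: 1/77211 ≈ 1.2952e-5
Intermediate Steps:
Y(h) = 2 (Y(h) = 1 + 1 = 2)
Q = -96 (Q = 8/3 + (1/3)*(-296) = 8/3 - 296/3 = -96)
z(W, R) = (-96 + R)*(2 + W) (z(W, R) = (W + 2)*(R - 96) = (2 + W)*(-96 + R) = (-96 + R)*(2 + W))
1/(z(97, p(-12, 17)) + 87507) = 1/((-192 - 96*97 + 2*(-8) - 8*97) + 87507) = 1/((-192 - 9312 - 16 - 776) + 87507) = 1/(-10296 + 87507) = 1/77211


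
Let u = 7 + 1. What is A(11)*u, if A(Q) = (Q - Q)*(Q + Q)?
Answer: 0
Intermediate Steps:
A(Q) = 0 (A(Q) = 0*(2*Q) = 0)
u = 8
A(11)*u = 0*8 = 0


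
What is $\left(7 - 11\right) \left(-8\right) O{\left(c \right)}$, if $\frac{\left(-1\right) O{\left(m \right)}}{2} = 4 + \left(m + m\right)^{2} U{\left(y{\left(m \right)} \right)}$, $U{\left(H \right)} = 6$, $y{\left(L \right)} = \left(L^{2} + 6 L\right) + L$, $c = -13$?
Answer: $-259840$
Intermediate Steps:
$y{\left(L \right)} = L^{2} + 7 L$
$O{\left(m \right)} = -8 - 48 m^{2}$ ($O{\left(m \right)} = - 2 \left(4 + \left(m + m\right)^{2} \cdot 6\right) = - 2 \left(4 + \left(2 m\right)^{2} \cdot 6\right) = - 2 \left(4 + 4 m^{2} \cdot 6\right) = - 2 \left(4 + 24 m^{2}\right) = -8 - 48 m^{2}$)
$\left(7 - 11\right) \left(-8\right) O{\left(c \right)} = \left(7 - 11\right) \left(-8\right) \left(-8 - 48 \left(-13\right)^{2}\right) = \left(-4\right) \left(-8\right) \left(-8 - 8112\right) = 32 \left(-8 - 8112\right) = 32 \left(-8120\right) = -259840$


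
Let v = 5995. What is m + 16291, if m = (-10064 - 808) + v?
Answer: 11414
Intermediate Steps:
m = -4877 (m = (-10064 - 808) + 5995 = -10872 + 5995 = -4877)
m + 16291 = -4877 + 16291 = 11414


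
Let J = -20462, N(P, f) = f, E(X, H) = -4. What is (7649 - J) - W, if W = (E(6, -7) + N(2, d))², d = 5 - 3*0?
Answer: 28110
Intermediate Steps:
d = 5 (d = 5 + 0 = 5)
W = 1 (W = (-4 + 5)² = 1² = 1)
(7649 - J) - W = (7649 - 1*(-20462)) - 1*1 = (7649 + 20462) - 1 = 28111 - 1 = 28110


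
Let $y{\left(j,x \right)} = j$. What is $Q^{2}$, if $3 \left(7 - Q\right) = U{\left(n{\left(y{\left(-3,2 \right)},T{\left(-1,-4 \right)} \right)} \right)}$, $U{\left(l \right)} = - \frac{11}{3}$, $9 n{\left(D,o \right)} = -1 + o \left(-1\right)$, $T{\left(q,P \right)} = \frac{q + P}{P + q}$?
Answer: $\frac{5476}{81} \approx 67.605$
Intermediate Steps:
$T{\left(q,P \right)} = 1$ ($T{\left(q,P \right)} = \frac{P + q}{P + q} = 1$)
$n{\left(D,o \right)} = - \frac{1}{9} - \frac{o}{9}$ ($n{\left(D,o \right)} = \frac{-1 + o \left(-1\right)}{9} = \frac{-1 - o}{9} = - \frac{1}{9} - \frac{o}{9}$)
$U{\left(l \right)} = - \frac{11}{3}$ ($U{\left(l \right)} = \left(-11\right) \frac{1}{3} = - \frac{11}{3}$)
$Q = \frac{74}{9}$ ($Q = 7 - - \frac{11}{9} = 7 + \frac{11}{9} = \frac{74}{9} \approx 8.2222$)
$Q^{2} = \left(\frac{74}{9}\right)^{2} = \frac{5476}{81}$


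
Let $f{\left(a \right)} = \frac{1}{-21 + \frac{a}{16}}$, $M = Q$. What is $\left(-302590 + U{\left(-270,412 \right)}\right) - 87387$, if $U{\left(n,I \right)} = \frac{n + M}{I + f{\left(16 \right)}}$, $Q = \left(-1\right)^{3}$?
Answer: $- \frac{3213025923}{8239} \approx -3.8998 \cdot 10^{5}$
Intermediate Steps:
$Q = -1$
$M = -1$
$f{\left(a \right)} = \frac{1}{-21 + \frac{a}{16}}$ ($f{\left(a \right)} = \frac{1}{-21 + a \frac{1}{16}} = \frac{1}{-21 + \frac{a}{16}}$)
$U{\left(n,I \right)} = \frac{-1 + n}{- \frac{1}{20} + I}$ ($U{\left(n,I \right)} = \frac{n - 1}{I + \frac{16}{-336 + 16}} = \frac{-1 + n}{I + \frac{16}{-320}} = \frac{-1 + n}{I + 16 \left(- \frac{1}{320}\right)} = \frac{-1 + n}{I - \frac{1}{20}} = \frac{-1 + n}{- \frac{1}{20} + I}$)
$\left(-302590 + U{\left(-270,412 \right)}\right) - 87387 = \left(-302590 + \frac{20 \left(-1 - 270\right)}{-1 + 20 \cdot 412}\right) - 87387 = \left(-302590 + 20 \frac{1}{-1 + 8240} \left(-271\right)\right) - 87387 = \left(-302590 + 20 \cdot \frac{1}{8239} \left(-271\right)\right) - 87387 = \left(-302590 - \frac{5420}{8239}\right) - 87387 = - \frac{2493044430}{8239} - 87387 = - \frac{3213025923}{8239}$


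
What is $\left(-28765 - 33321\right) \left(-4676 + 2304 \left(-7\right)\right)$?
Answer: $1291637144$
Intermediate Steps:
$\left(-28765 - 33321\right) \left(-4676 + 2304 \left(-7\right)\right) = - 62086 \left(-4676 - 16128\right) = \left(-62086\right) \left(-20804\right) = 1291637144$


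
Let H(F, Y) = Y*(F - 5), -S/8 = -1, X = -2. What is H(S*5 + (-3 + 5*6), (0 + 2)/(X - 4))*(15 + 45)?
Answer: -1240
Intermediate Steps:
S = 8 (S = -8*(-1) = 8)
H(F, Y) = Y*(-5 + F)
H(S*5 + (-3 + 5*6), (0 + 2)/(X - 4))*(15 + 45) = (((0 + 2)/(-2 - 4))*(-5 + (8*5 + (-3 + 5*6))))*(15 + 45) = ((2/(-6))*(-5 + (40 + (-3 + 30))))*60 = ((2*(-⅙))*(-5 + (40 + 27)))*60 = -(-5 + 67)/3*60 = -⅓*62*60 = -62/3*60 = -1240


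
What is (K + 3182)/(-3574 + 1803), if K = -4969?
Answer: 1787/1771 ≈ 1.0090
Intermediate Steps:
(K + 3182)/(-3574 + 1803) = (-4969 + 3182)/(-3574 + 1803) = -1787/(-1771) = -1787*(-1/1771) = 1787/1771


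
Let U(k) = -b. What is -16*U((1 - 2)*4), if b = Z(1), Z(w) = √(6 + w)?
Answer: 16*√7 ≈ 42.332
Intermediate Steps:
b = √7 (b = √(6 + 1) = √7 ≈ 2.6458)
U(k) = -√7
-16*U((1 - 2)*4) = -(-16)*√7 = 16*√7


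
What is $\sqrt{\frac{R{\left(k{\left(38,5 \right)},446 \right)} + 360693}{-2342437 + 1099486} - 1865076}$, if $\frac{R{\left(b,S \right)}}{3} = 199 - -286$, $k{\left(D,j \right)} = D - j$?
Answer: $\frac{4 i \sqrt{20009771326155571}}{414317} \approx 1365.7 i$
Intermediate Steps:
$R{\left(b,S \right)} = 1455$ ($R{\left(b,S \right)} = 3 \left(199 - -286\right) = 3 \left(199 + 286\right) = 3 \cdot 485 = 1455$)
$\sqrt{\frac{R{\left(k{\left(38,5 \right)},446 \right)} + 360693}{-2342437 + 1099486} - 1865076} = \sqrt{\frac{1455 + 360693}{-2342437 + 1099486} - 1865076} = \sqrt{\frac{362148}{-1242951} - 1865076} = \sqrt{362148 \left(- \frac{1}{1242951}\right) - 1865076} = \sqrt{- \frac{120716}{414317} - 1865076} = \sqrt{- \frac{772732813808}{414317}} = \frac{4 i \sqrt{20009771326155571}}{414317}$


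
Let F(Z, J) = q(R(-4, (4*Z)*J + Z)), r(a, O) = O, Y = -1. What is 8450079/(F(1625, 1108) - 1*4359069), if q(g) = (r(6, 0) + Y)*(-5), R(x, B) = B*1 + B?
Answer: -8450079/4359064 ≈ -1.9385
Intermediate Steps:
R(x, B) = 2*B (R(x, B) = B + B = 2*B)
q(g) = 5 (q(g) = (0 - 1)*(-5) = -1*(-5) = 5)
F(Z, J) = 5
8450079/(F(1625, 1108) - 1*4359069) = 8450079/(5 - 1*4359069) = 8450079/(5 - 4359069) = 8450079/(-4359064) = 8450079*(-1/4359064) = -8450079/4359064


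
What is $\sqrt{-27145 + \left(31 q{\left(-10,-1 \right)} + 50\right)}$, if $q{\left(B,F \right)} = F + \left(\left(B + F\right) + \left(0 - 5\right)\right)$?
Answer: $i \sqrt{27622} \approx 166.2 i$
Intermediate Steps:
$q{\left(B,F \right)} = -5 + B + 2 F$ ($q{\left(B,F \right)} = F + \left(\left(B + F\right) + \left(0 - 5\right)\right) = F - \left(5 - B - F\right) = F + \left(-5 + B + F\right) = -5 + B + 2 F$)
$\sqrt{-27145 + \left(31 q{\left(-10,-1 \right)} + 50\right)} = \sqrt{-27145 + \left(31 \left(-5 - 10 + 2 \left(-1\right)\right) + 50\right)} = \sqrt{-27145 + \left(31 \left(-5 - 10 - 2\right) + 50\right)} = \sqrt{-27145 + \left(31 \left(-17\right) + 50\right)} = \sqrt{-27145 + \left(-527 + 50\right)} = \sqrt{-27145 - 477} = \sqrt{-27622} = i \sqrt{27622}$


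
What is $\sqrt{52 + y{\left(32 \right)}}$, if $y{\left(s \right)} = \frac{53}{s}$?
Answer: $\frac{\sqrt{3434}}{8} \approx 7.325$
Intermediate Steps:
$\sqrt{52 + y{\left(32 \right)}} = \sqrt{52 + \frac{53}{32}} = \sqrt{\frac{1717}{32}} = \frac{\sqrt{3434}}{8}$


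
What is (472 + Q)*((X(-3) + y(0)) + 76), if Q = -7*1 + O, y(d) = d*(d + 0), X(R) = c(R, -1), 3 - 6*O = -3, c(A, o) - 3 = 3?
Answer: 38212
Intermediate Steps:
c(A, o) = 6 (c(A, o) = 3 + 3 = 6)
O = 1 (O = ½ - ⅙*(-3) = ½ + ½ = 1)
X(R) = 6
y(d) = d² (y(d) = d*d = d²)
Q = -6 (Q = -7*1 + 1 = -7 + 1 = -6)
(472 + Q)*((X(-3) + y(0)) + 76) = (472 - 6)*((6 + 0²) + 76) = 466*((6 + 0) + 76) = 466*(6 + 76) = 466*82 = 38212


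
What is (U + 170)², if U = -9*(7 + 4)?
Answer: 5041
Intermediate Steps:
U = -99 (U = -9*11 = -99)
(U + 170)² = (-99 + 170)² = 71² = 5041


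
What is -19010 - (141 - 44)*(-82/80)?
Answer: -756423/40 ≈ -18911.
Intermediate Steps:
-19010 - (141 - 44)*(-82/80) = -19010 - 97*(-82*1/80) = -19010 - 97*(-41)/40 = -19010 - 1*(-3977/40) = -19010 + 3977/40 = -756423/40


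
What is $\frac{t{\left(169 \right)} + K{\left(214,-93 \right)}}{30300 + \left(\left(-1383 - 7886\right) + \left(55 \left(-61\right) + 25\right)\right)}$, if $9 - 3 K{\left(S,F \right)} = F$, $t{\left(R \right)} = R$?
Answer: $\frac{203}{17701} \approx 0.011468$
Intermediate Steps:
$K{\left(S,F \right)} = 3 - \frac{F}{3}$
$\frac{t{\left(169 \right)} + K{\left(214,-93 \right)}}{30300 + \left(\left(-1383 - 7886\right) + \left(55 \left(-61\right) + 25\right)\right)} = \frac{169 + \left(3 - -31\right)}{30300 + \left(\left(-1383 - 7886\right) + \left(55 \left(-61\right) + 25\right)\right)} = \frac{169 + \left(3 + 31\right)}{30300 + \left(-9269 + \left(-3355 + 25\right)\right)} = \frac{169 + 34}{30300 - 12599} = \frac{203}{30300 - 12599} = \frac{203}{17701}$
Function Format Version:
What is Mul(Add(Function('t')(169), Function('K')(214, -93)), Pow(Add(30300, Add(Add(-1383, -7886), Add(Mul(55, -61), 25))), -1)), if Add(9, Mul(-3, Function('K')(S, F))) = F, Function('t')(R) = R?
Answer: Rational(203, 17701) ≈ 0.011468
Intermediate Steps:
Function('K')(S, F) = Add(3, Mul(Rational(-1, 3), F))
Mul(Add(Function('t')(169), Function('K')(214, -93)), Pow(Add(30300, Add(Add(-1383, -7886), Add(Mul(55, -61), 25))), -1)) = Mul(Add(169, Add(3, Mul(Rational(-1, 3), -93))), Pow(Add(30300, Add(Add(-1383, -7886), Add(Mul(55, -61), 25))), -1)) = Mul(Add(169, Add(3, 31)), Pow(Add(30300, Add(-9269, Add(-3355, 25))), -1)) = Mul(Add(169, 34), Pow(Add(30300, Add(-9269, -3330)), -1)) = Mul(203, Pow(Add(30300, -12599), -1)) = Mul(203, Pow(17701, -1)) = Mul(203, Rational(1, 17701)) = Rational(203, 17701)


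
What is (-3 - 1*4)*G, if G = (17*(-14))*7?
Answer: 11662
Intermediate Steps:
G = -1666 (G = -238*7 = -1666)
(-3 - 1*4)*G = (-3 - 1*4)*(-1666) = (-3 - 4)*(-1666) = -7*(-1666) = 11662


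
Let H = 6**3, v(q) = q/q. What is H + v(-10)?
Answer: 217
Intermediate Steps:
v(q) = 1
H = 216
H + v(-10) = 216 + 1 = 217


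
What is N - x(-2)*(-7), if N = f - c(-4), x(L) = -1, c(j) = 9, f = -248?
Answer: -264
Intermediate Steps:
N = -257 (N = -248 - 1*9 = -248 - 9 = -257)
N - x(-2)*(-7) = -257 - (-1)*(-7) = -257 - 1*7 = -257 - 7 = -264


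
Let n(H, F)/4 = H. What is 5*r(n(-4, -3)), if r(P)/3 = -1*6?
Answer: -90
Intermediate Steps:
n(H, F) = 4*H
r(P) = -18 (r(P) = 3*(-1*6) = 3*(-6) = -18)
5*r(n(-4, -3)) = 5*(-18) = -90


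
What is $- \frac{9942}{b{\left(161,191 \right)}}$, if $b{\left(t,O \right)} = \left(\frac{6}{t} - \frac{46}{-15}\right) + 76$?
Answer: $- \frac{12004965}{95518} \approx -125.68$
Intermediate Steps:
$b{\left(t,O \right)} = \frac{1186}{15} + \frac{6}{t}$ ($b{\left(t,O \right)} = \left(\frac{6}{t} - - \frac{46}{15}\right) + 76 = \left(\frac{6}{t} + \frac{46}{15}\right) + 76 = \left(\frac{46}{15} + \frac{6}{t}\right) + 76 = \frac{1186}{15} + \frac{6}{t}$)
$- \frac{9942}{b{\left(161,191 \right)}} = - \frac{9942}{\frac{1186}{15} + \frac{6}{161}} = - \frac{9942}{\frac{191036}{2415}} = \left(-9942\right) \frac{2415}{191036} = - \frac{12004965}{95518}$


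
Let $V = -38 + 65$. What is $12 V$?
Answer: $324$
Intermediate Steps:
$V = 27$
$12 V = 12 \cdot 27 = 324$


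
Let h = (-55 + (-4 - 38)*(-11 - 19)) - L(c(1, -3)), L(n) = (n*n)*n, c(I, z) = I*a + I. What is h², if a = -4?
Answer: 1517824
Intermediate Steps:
c(I, z) = -3*I (c(I, z) = I*(-4) + I = -4*I + I = -3*I)
L(n) = n³ (L(n) = n²*n = n³)
h = 1232 (h = (-55 + (-4 - 38)*(-11 - 19)) - (-3*1)³ = (-55 - 42*(-30)) - 1*(-3)³ = (-55 + 1260) - 1*(-27) = 1205 + 27 = 1232)
h² = 1232² = 1517824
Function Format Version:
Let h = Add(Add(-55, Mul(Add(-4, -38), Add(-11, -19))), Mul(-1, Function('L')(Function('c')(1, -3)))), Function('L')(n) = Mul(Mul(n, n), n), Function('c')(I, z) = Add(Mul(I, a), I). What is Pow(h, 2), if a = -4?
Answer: 1517824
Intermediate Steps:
Function('c')(I, z) = Mul(-3, I) (Function('c')(I, z) = Add(Mul(I, -4), I) = Add(Mul(-4, I), I) = Mul(-3, I))
Function('L')(n) = Pow(n, 3) (Function('L')(n) = Mul(Pow(n, 2), n) = Pow(n, 3))
h = 1232 (h = Add(Add(-55, Mul(Add(-4, -38), Add(-11, -19))), Mul(-1, Pow(Mul(-3, 1), 3))) = Add(Add(-55, Mul(-42, -30)), Mul(-1, Pow(-3, 3))) = Add(Add(-55, 1260), Mul(-1, -27)) = Add(1205, 27) = 1232)
Pow(h, 2) = Pow(1232, 2) = 1517824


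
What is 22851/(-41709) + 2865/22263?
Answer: -43248392/103174163 ≈ -0.41918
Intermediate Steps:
22851/(-41709) + 2865/22263 = 22851*(-1/41709) + 2865*(1/22263) = -7617/13903 + 955/7421 = -43248392/103174163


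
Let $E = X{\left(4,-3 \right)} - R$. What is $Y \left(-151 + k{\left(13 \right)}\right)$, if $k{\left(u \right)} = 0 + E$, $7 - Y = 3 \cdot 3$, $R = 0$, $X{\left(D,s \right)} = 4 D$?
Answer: $270$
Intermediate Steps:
$E = 16$ ($E = 4 \cdot 4 - 0 = 16 + 0 = 16$)
$Y = -2$ ($Y = 7 - 3 \cdot 3 = 7 - 9 = -2$)
$k{\left(u \right)} = 16$ ($k{\left(u \right)} = 0 + 16 = 16$)
$Y \left(-151 + k{\left(13 \right)}\right) = - 2 \left(-151 + 16\right) = \left(-2\right) \left(-135\right) = 270$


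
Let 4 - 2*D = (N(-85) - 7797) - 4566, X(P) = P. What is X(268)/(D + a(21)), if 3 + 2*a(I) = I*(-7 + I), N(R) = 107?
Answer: 536/12551 ≈ 0.042706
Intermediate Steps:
D = 6130 (D = 2 - ((107 - 7797) - 4566)/2 = 2 - (-7690 - 4566)/2 = 2 - 1/2*(-12256) = 2 + 6128 = 6130)
a(I) = -3/2 + I*(-7 + I)/2 (a(I) = -3/2 + (I*(-7 + I))/2 = -3/2 + I*(-7 + I)/2)
X(268)/(D + a(21)) = 268/(6130 + (-3/2 + (1/2)*21**2 - 7/2*21)) = 268/(6130 + (-3/2 + (1/2)*441 - 147/2)) = 268/(6130 + (-3/2 + 441/2 - 147/2)) = 268/(6130 + 291/2) = 268/(12551/2) = 268*(2/12551) = 536/12551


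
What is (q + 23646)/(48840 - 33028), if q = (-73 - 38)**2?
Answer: 35967/15812 ≈ 2.2747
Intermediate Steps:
q = 12321 (q = (-111)**2 = 12321)
(q + 23646)/(48840 - 33028) = (12321 + 23646)/(48840 - 33028) = 35967/15812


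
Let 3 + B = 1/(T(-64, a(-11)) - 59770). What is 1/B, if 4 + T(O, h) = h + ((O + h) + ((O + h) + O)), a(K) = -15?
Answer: -60011/180034 ≈ -0.33333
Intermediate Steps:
T(O, h) = -4 + 3*O + 3*h (T(O, h) = -4 + (h + ((O + h) + ((O + h) + O))) = -4 + (h + ((O + h) + (h + 2*O))) = -4 + (h + (2*h + 3*O)) = -4 + (3*O + 3*h) = -4 + 3*O + 3*h)
B = -180034/60011 (B = -3 + 1/((-4 + 3*(-64) + 3*(-15)) - 59770) = -3 + 1/((-4 - 192 - 45) - 59770) = -3 + 1/(-241 - 59770) = -3 + 1/(-60011) = -3 - 1/60011 = -180034/60011 ≈ -3.0000)
1/B = 1/(-180034/60011) = -60011/180034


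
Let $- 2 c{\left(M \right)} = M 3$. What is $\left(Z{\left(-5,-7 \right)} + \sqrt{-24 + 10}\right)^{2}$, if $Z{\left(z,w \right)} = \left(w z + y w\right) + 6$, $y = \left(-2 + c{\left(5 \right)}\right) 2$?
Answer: $\left(174 + i \sqrt{14}\right)^{2} \approx 30262.0 + 1302.1 i$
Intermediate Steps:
$c{\left(M \right)} = - \frac{3 M}{2}$ ($c{\left(M \right)} = - \frac{M 3}{2} = - \frac{3 M}{2}$)
$y = -19$ ($y = \left(-2 - \frac{15}{2}\right) 2 = \left(- \frac{19}{2}\right) 2 = -19$)
$Z{\left(z,w \right)} = 6 - 19 w + w z$ ($Z{\left(z,w \right)} = \left(w z - 19 w\right) + 6 = \left(- 19 w + w z\right) + 6 = 6 - 19 w + w z$)
$\left(Z{\left(-5,-7 \right)} + \sqrt{-24 + 10}\right)^{2} = \left(\left(6 - -133 - -35\right) + \sqrt{-24 + 10}\right)^{2} = \left(\left(6 + 133 + 35\right) + \sqrt{-14}\right)^{2} = \left(174 + i \sqrt{14}\right)^{2}$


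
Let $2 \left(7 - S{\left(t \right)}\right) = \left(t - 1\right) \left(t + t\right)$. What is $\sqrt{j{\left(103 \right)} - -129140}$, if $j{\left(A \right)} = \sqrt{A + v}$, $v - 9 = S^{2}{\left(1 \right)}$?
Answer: $\sqrt{129140 + \sqrt{161}} \approx 359.38$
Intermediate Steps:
$S{\left(t \right)} = 7 - t \left(-1 + t\right)$ ($S{\left(t \right)} = 7 - \frac{\left(t - 1\right) \left(t + t\right)}{2} = 7 - \frac{\left(-1 + t\right) 2 t}{2} = 7 - \frac{2 t \left(-1 + t\right)}{2} = 7 - t \left(-1 + t\right)$)
$v = 58$ ($v = 9 + \left(7 + 1 - 1^{2}\right)^{2} = 9 + \left(7 + 1 - 1\right)^{2} = 9 + 7^{2} = 9 + 49 = 58$)
$j{\left(A \right)} = \sqrt{58 + A}$ ($j{\left(A \right)} = \sqrt{A + 58} = \sqrt{58 + A}$)
$\sqrt{j{\left(103 \right)} - -129140} = \sqrt{\sqrt{58 + 103} - -129140} = \sqrt{\sqrt{161} + 129140} = \sqrt{129140 + \sqrt{161}}$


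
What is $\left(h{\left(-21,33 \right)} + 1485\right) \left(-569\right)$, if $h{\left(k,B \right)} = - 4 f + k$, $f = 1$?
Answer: $-830740$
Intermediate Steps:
$h{\left(k,B \right)} = -4 + k$ ($h{\left(k,B \right)} = \left(-4\right) 1 + k = -4 + k$)
$\left(h{\left(-21,33 \right)} + 1485\right) \left(-569\right) = \left(\left(-4 - 21\right) + 1485\right) \left(-569\right) = \left(-25 + 1485\right) \left(-569\right) = 1460 \left(-569\right) = -830740$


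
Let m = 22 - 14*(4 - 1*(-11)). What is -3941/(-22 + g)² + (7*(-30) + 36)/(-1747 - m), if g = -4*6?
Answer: -5775835/3298844 ≈ -1.7509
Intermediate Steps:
g = -24
m = -188 (m = 22 - 14*(4 + 11) = 22 - 14*15 = 22 - 210 = -188)
-3941/(-22 + g)² + (7*(-30) + 36)/(-1747 - m) = -3941/(-22 - 24)² + (7*(-30) + 36)/(-1747 - 1*(-188)) = -3941/((-46)²) + (-210 + 36)/(-1747 + 188) = -3941/2116 - 174/(-1559) = -3941*1/2116 - 174*(-1/1559) = -3941/2116 + 174/1559 = -5775835/3298844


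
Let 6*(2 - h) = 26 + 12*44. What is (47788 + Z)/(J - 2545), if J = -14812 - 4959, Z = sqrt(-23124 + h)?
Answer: -11947/5579 - I*sqrt(208929)/66948 ≈ -2.1414 - 0.0068275*I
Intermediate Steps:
h = -271/3 (h = 2 - (26 + 12*44)/6 = 2 - (26 + 528)/6 = 2 - 1/6*554 = 2 - 277/3 = -271/3 ≈ -90.333)
Z = I*sqrt(208929)/3 (Z = sqrt(-23124 - 271/3) = sqrt(-69643/3) = I*sqrt(208929)/3 ≈ 152.36*I)
J = -19771
(47788 + Z)/(J - 2545) = (47788 + I*sqrt(208929)/3)/(-19771 - 2545) = (47788 + I*sqrt(208929)/3)/(-22316) = (47788 + I*sqrt(208929)/3)*(-1/22316) = -11947/5579 - I*sqrt(208929)/66948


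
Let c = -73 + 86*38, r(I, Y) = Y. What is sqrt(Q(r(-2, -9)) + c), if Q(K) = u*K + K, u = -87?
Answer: 63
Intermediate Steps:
Q(K) = -86*K (Q(K) = -87*K + K = -86*K)
c = 3195 (c = -73 + 3268 = 3195)
sqrt(Q(r(-2, -9)) + c) = sqrt(-86*(-9) + 3195) = sqrt(774 + 3195) = sqrt(3969) = 63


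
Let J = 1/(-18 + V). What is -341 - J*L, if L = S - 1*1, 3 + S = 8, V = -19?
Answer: -12613/37 ≈ -340.89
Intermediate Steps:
S = 5 (S = -3 + 8 = 5)
L = 4 (L = 5 - 1*1 = 5 - 1 = 4)
J = -1/37 (J = 1/(-18 - 19) = 1/(-37) = -1/37 ≈ -0.027027)
-341 - J*L = -341 - (-1)*4/37 = -341 - 1*(-4/37) = -341 + 4/37 = -12613/37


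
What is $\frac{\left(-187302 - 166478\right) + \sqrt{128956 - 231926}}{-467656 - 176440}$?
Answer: $\frac{88445}{161024} - \frac{i \sqrt{102970}}{644096} \approx 0.54927 - 0.0004982 i$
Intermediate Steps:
$\frac{\left(-187302 - 166478\right) + \sqrt{128956 - 231926}}{-467656 - 176440} = \frac{-353780 + \sqrt{-102970}}{-644096} = \left(-353780 + i \sqrt{102970}\right) \left(- \frac{1}{644096}\right) = \frac{88445}{161024} - \frac{i \sqrt{102970}}{644096}$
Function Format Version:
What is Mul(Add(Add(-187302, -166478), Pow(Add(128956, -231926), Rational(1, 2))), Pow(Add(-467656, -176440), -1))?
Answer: Add(Rational(88445, 161024), Mul(Rational(-1, 644096), I, Pow(102970, Rational(1, 2)))) ≈ Add(0.54927, Mul(-0.00049820, I))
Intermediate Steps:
Mul(Add(Add(-187302, -166478), Pow(Add(128956, -231926), Rational(1, 2))), Pow(Add(-467656, -176440), -1)) = Mul(Add(-353780, Pow(-102970, Rational(1, 2))), Pow(-644096, -1)) = Mul(Add(-353780, Mul(I, Pow(102970, Rational(1, 2)))), Rational(-1, 644096)) = Add(Rational(88445, 161024), Mul(Rational(-1, 644096), I, Pow(102970, Rational(1, 2))))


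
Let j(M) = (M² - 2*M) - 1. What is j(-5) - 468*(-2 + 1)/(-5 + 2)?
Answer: -122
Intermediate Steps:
j(M) = -1 + M² - 2*M
j(-5) - 468*(-2 + 1)/(-5 + 2) = (-1 + (-5)² - 2*(-5)) - 468*(-2 + 1)/(-5 + 2) = (-1 + 25 + 10) - 468*(-1/(-3)) = 34 - 468*(-1*(-⅓)) = 34 - 468/3 = 34 - 156*1 = 34 - 156 = -122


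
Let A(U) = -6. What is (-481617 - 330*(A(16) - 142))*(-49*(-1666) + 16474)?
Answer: -42458885916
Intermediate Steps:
(-481617 - 330*(A(16) - 142))*(-49*(-1666) + 16474) = (-481617 - 330*(-6 - 142))*(-49*(-1666) + 16474) = (-481617 - 330*(-148))*(81634 + 16474) = (-481617 + 48840)*98108 = -432777*98108 = -42458885916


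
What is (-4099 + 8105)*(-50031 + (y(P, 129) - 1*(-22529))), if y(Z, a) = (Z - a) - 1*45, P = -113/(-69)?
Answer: -7649581186/69 ≈ -1.1086e+8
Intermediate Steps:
P = 113/69 (P = -113*(-1/69) = 113/69 ≈ 1.6377)
y(Z, a) = -45 + Z - a (y(Z, a) = (Z - a) - 45 = -45 + Z - a)
(-4099 + 8105)*(-50031 + (y(P, 129) - 1*(-22529))) = (-4099 + 8105)*(-50031 + ((-45 + 113/69 - 1*129) - 1*(-22529))) = 4006*(-50031 + ((-45 + 113/69 - 129) + 22529)) = 4006*(-50031 + (-11893/69 + 22529)) = 4006*(-50031 + 1542608/69) = 4006*(-1909531/69) = -7649581186/69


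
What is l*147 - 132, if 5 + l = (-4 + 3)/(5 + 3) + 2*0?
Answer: -7083/8 ≈ -885.38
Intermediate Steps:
l = -41/8 (l = -5 + ((-4 + 3)/(5 + 3) + 2*0) = -5 + (-1/8 + 0) = -5 + (-1*⅛ + 0) = -5 + (-⅛ + 0) = -5 - ⅛ = -41/8 ≈ -5.1250)
l*147 - 132 = -41/8*147 - 132 = -6027/8 - 132 = -7083/8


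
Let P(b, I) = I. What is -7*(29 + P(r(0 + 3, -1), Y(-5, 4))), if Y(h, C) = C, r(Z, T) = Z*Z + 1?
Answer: -231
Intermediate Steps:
r(Z, T) = 1 + Z² (r(Z, T) = Z² + 1 = 1 + Z²)
-7*(29 + P(r(0 + 3, -1), Y(-5, 4))) = -7*(29 + 4) = -7*33 = -231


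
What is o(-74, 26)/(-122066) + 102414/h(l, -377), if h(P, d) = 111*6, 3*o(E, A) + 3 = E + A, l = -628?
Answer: 2083546441/13549326 ≈ 153.77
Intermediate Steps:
o(E, A) = -1 + A/3 + E/3 (o(E, A) = -1 + (E + A)/3 = -1 + (A + E)/3 = -1 + (A/3 + E/3) = -1 + A/3 + E/3)
h(P, d) = 666
o(-74, 26)/(-122066) + 102414/h(l, -377) = (-1 + (1/3)*26 + (1/3)*(-74))/(-122066) + 102414/666 = (-1 + 26/3 - 74/3)*(-1/122066) + 102414*(1/666) = -17*(-1/122066) + 17069/111 = 17/122066 + 17069/111 = 2083546441/13549326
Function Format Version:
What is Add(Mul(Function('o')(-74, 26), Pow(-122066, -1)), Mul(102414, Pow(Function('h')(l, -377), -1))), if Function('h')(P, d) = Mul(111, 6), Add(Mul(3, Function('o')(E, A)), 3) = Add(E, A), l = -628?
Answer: Rational(2083546441, 13549326) ≈ 153.77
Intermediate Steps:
Function('o')(E, A) = Add(-1, Mul(Rational(1, 3), A), Mul(Rational(1, 3), E)) (Function('o')(E, A) = Add(-1, Mul(Rational(1, 3), Add(E, A))) = Add(-1, Mul(Rational(1, 3), Add(A, E))) = Add(-1, Add(Mul(Rational(1, 3), A), Mul(Rational(1, 3), E))) = Add(-1, Mul(Rational(1, 3), A), Mul(Rational(1, 3), E)))
Function('h')(P, d) = 666
Add(Mul(Function('o')(-74, 26), Pow(-122066, -1)), Mul(102414, Pow(Function('h')(l, -377), -1))) = Add(Mul(Add(-1, Mul(Rational(1, 3), 26), Mul(Rational(1, 3), -74)), Pow(-122066, -1)), Mul(102414, Pow(666, -1))) = Add(Mul(Add(-1, Rational(26, 3), Rational(-74, 3)), Rational(-1, 122066)), Mul(102414, Rational(1, 666))) = Add(Mul(-17, Rational(-1, 122066)), Rational(17069, 111)) = Add(Rational(17, 122066), Rational(17069, 111)) = Rational(2083546441, 13549326)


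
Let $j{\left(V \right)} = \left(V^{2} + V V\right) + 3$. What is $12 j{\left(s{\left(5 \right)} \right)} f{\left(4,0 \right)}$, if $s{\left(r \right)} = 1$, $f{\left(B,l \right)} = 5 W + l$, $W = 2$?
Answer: $600$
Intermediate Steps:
$f{\left(B,l \right)} = 10 + l$ ($f{\left(B,l \right)} = 5 \cdot 2 + l = 10 + l$)
$j{\left(V \right)} = 3 + 2 V^{2}$ ($j{\left(V \right)} = \left(V^{2} + V^{2}\right) + 3 = 2 V^{2} + 3 = 3 + 2 V^{2}$)
$12 j{\left(s{\left(5 \right)} \right)} f{\left(4,0 \right)} = 12 \left(3 + 2 \cdot 1^{2}\right) \left(10 + 0\right) = 12 \left(3 + 2 \cdot 1\right) 10 = 12 \left(3 + 2\right) 10 = 12 \cdot 5 \cdot 10 = 60 \cdot 10 = 600$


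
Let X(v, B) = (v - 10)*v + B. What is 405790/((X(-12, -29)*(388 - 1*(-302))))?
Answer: 40579/16215 ≈ 2.5026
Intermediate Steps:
X(v, B) = B + v*(-10 + v) (X(v, B) = (-10 + v)*v + B = v*(-10 + v) + B = B + v*(-10 + v))
405790/((X(-12, -29)*(388 - 1*(-302)))) = 405790/(((-29 + (-12)**2 - 10*(-12))*(388 - 1*(-302)))) = 405790/(((-29 + 144 + 120)*(388 + 302))) = 405790/((235*690)) = 405790/162150 = 405790*(1/162150) = 40579/16215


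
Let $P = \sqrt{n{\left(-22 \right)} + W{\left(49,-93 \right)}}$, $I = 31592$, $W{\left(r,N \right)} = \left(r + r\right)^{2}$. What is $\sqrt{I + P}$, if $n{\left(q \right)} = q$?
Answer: $\sqrt{31592 + \sqrt{9582}} \approx 178.02$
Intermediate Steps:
$W{\left(r,N \right)} = 4 r^{2}$ ($W{\left(r,N \right)} = \left(2 r\right)^{2} = 4 r^{2}$)
$P = \sqrt{9582}$ ($P = \sqrt{-22 + 4 \cdot 49^{2}} = \sqrt{-22 + 4 \cdot 2401} = \sqrt{-22 + 9604} = \sqrt{9582} \approx 97.888$)
$\sqrt{I + P} = \sqrt{31592 + \sqrt{9582}}$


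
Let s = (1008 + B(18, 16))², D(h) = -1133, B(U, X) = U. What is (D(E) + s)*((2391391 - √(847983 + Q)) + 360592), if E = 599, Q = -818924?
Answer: 2893828459769 - 1051543*√29059 ≈ 2.8937e+12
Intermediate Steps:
s = 1052676 (s = (1008 + 18)² = 1026² = 1052676)
(D(E) + s)*((2391391 - √(847983 + Q)) + 360592) = (-1133 + 1052676)*((2391391 - √(847983 - 818924)) + 360592) = 1051543*((2391391 - √29059) + 360592) = 1051543*(2751983 - √29059) = 2893828459769 - 1051543*√29059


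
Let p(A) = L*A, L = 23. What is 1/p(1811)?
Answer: 1/41653 ≈ 2.4008e-5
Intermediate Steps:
p(A) = 23*A
1/p(1811) = 1/(23*1811) = 1/41653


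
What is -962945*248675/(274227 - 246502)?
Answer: -9578413915/1109 ≈ -8.6370e+6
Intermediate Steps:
-962945*248675/(274227 - 246502) = -962945/(27725*(1/248675)) = -962945/1109/9947 = -962945*9947/1109 = -9578413915/1109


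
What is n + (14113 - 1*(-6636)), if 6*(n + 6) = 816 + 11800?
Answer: 68537/3 ≈ 22846.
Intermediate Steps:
n = 6290/3 (n = -6 + (816 + 11800)/6 = -6 + (1/6)*12616 = -6 + 6308/3 = 6290/3 ≈ 2096.7)
n + (14113 - 1*(-6636)) = 6290/3 + (14113 - 1*(-6636)) = 6290/3 + (14113 + 6636) = 6290/3 + 20749 = 68537/3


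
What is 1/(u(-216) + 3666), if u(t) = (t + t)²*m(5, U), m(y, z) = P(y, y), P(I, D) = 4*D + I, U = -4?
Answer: 1/4669266 ≈ 2.1417e-7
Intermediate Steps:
P(I, D) = I + 4*D
m(y, z) = 5*y (m(y, z) = y + 4*y = 5*y)
u(t) = 100*t² (u(t) = (t + t)²*(5*5) = (2*t)²*25 = (4*t²)*25 = 100*t²)
1/(u(-216) + 3666) = 1/(100*(-216)² + 3666) = 1/(100*46656 + 3666) = 1/(4665600 + 3666) = 1/4669266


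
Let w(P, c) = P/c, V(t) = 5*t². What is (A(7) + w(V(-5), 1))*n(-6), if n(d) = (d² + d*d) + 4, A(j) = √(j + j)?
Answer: 9500 + 76*√14 ≈ 9784.4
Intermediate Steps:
A(j) = √2*√j (A(j) = √(2*j) = √2*√j)
n(d) = 4 + 2*d² (n(d) = (d² + d²) + 4 = 2*d² + 4 = 4 + 2*d²)
(A(7) + w(V(-5), 1))*n(-6) = (√2*√7 + (5*(-5)²)/1)*(4 + 2*(-6)²) = (√14 + (5*25)*1)*(4 + 2*36) = (√14 + 125*1)*(4 + 72) = (√14 + 125)*76 = (125 + √14)*76 = 9500 + 76*√14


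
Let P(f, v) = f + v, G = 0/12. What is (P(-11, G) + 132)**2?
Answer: 14641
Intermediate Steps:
G = 0 (G = 0*(1/12) = 0)
(P(-11, G) + 132)**2 = ((-11 + 0) + 132)**2 = (-11 + 132)**2 = 121**2 = 14641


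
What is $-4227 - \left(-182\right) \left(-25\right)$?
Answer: $-8777$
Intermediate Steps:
$-4227 - \left(-182\right) \left(-25\right) = -4227 - 4550 = -8777$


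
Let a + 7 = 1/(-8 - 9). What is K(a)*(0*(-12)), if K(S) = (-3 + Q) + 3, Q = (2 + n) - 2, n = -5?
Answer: 0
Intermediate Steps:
Q = -5 (Q = (2 - 5) - 2 = -3 - 2 = -5)
a = -120/17 (a = -7 + 1/(-8 - 9) = -7 + 1/(-17) = -7 - 1/17 = -120/17 ≈ -7.0588)
K(S) = -5 (K(S) = (-3 - 5) + 3 = -8 + 3 = -5)
K(a)*(0*(-12)) = -0*(-12) = -5*0 = 0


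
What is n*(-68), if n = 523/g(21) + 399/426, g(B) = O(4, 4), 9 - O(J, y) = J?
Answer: -2547654/355 ≈ -7176.5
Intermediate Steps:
O(J, y) = 9 - J
g(B) = 5 (g(B) = 9 - 1*4 = 9 - 4 = 5)
n = 74931/710 (n = 523/5 + 399/426 = 523*(⅕) + 399*(1/426) = 523/5 + 133/142 = 74931/710 ≈ 105.54)
n*(-68) = (74931/710)*(-68) = -2547654/355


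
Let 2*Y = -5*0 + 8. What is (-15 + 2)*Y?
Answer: -52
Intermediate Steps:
Y = 4 (Y = (-5*0 + 8)/2 = (0 + 8)/2 = (½)*8 = 4)
(-15 + 2)*Y = (-15 + 2)*4 = -13*4 = -52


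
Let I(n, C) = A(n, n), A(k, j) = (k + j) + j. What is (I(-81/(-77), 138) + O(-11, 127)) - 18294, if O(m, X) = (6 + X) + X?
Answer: -1388375/77 ≈ -18031.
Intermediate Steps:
A(k, j) = k + 2*j (A(k, j) = (j + k) + j = k + 2*j)
O(m, X) = 6 + 2*X
I(n, C) = 3*n (I(n, C) = n + 2*n = 3*n)
(I(-81/(-77), 138) + O(-11, 127)) - 18294 = (3*(-81/(-77)) + (6 + 2*127)) - 18294 = (3*(-81*(-1/77)) + (6 + 254)) - 18294 = (3*(81/77) + 260) - 18294 = (243/77 + 260) - 18294 = 20263/77 - 18294 = -1388375/77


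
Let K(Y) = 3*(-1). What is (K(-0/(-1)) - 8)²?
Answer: 121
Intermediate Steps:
K(Y) = -3
(K(-0/(-1)) - 8)² = (-3 - 8)² = (-11)² = 121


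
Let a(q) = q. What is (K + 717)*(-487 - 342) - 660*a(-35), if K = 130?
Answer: -679063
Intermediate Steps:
(K + 717)*(-487 - 342) - 660*a(-35) = (130 + 717)*(-487 - 342) - 660*(-35) = 847*(-829) + 23100 = -702163 + 23100 = -679063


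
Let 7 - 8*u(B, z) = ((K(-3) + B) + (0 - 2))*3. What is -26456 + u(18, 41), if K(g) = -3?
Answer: -26460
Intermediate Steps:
u(B, z) = 11/4 - 3*B/8 (u(B, z) = 7/8 - ((-3 + B) + (0 - 2))*3/8 = 7/8 - ((-3 + B) - 2)*3/8 = 7/8 - (-5 + B)*3/8 = 7/8 - (-15 + 3*B)/8 = 7/8 + (15/8 - 3*B/8) = 11/4 - 3*B/8)
-26456 + u(18, 41) = -26456 + (11/4 - 3/8*18) = -26456 + (11/4 - 27/4) = -26456 - 4 = -26460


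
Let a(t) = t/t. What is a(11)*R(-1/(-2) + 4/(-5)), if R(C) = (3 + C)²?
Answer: 729/100 ≈ 7.2900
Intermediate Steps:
a(t) = 1
a(11)*R(-1/(-2) + 4/(-5)) = 1*(3 + (-1/(-2) + 4/(-5)))² = 1*(3 + (-1*(-½) + 4*(-⅕)))² = 1*(3 + (½ - ⅘))² = 1*(3 - 3/10)² = 1*(27/10)² = 1*(729/100) = 729/100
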